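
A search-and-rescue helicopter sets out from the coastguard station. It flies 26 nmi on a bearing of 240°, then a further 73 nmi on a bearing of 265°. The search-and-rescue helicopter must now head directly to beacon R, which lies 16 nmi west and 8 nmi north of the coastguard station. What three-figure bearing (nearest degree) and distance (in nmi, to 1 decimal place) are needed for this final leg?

Leg 1 (240°, 26 nmi): east 26 sin 240° = -22.52, north 26 cos 240° = -13.00
Leg 2 (265°, 73 nmi): east 73 sin 265° = -72.72, north 73 cos 265° = -6.36
Current position: (-95.24, -19.36). Target: (-16, 8). Remaining: Δeast = 79.24, Δnorth = 27.36.
Bearing = atan2(79.24, 27.36) mod 360° = 70.95°; distance = √((79.24)² + (27.36)²) = 83.830 nmi.

071°, 83.8 nmi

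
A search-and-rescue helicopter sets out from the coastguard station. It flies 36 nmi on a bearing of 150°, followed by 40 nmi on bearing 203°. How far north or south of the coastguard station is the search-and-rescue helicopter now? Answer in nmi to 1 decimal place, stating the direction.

68.0 nmi south

Leg 1 (150°, 36 nmi): east 36 sin 150° = 18.00, north 36 cos 150° = -31.18
Leg 2 (203°, 40 nmi): east 40 sin 203° = -15.63, north 40 cos 203° = -36.82
Net north component: -68.00 nmi.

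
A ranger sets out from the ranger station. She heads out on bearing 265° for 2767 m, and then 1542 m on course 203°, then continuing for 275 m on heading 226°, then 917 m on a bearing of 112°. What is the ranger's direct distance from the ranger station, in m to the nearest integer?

3485 m

Leg 1 (265°, 2767 m): east 2767 sin 265° = -2756.47, north 2767 cos 265° = -241.16
Leg 2 (203°, 1542 m): east 1542 sin 203° = -602.51, north 1542 cos 203° = -1419.42
Leg 3 (226°, 275 m): east 275 sin 226° = -197.82, north 275 cos 226° = -191.03
Leg 4 (112°, 917 m): east 917 sin 112° = 850.23, north 917 cos 112° = -343.51
Net: -2706.57 east, -2195.12 north. Distance = √((-2706.57)² + (-2195.12)²) = 3484.836 m.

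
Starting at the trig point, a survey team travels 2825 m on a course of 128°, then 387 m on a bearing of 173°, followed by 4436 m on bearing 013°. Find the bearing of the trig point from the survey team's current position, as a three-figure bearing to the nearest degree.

Leg 1 (128°, 2825 m): east 2825 sin 128° = 2226.13, north 2825 cos 128° = -1739.24
Leg 2 (173°, 387 m): east 387 sin 173° = 47.16, north 387 cos 173° = -384.12
Leg 3 (013°, 4436 m): east 4436 sin 13° = 997.88, north 4436 cos 13° = 4322.31
Net displacement: 3271.18 east, 2198.95 north. Direction back to start is (-3271.18, -2198.95): bearing = atan2(-3271.18, -2198.95) mod 360° = 236.09° ≈ 236°.

236°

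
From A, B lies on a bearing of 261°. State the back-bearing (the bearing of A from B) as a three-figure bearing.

081°

Back-bearing = 261° − 180° = 081°.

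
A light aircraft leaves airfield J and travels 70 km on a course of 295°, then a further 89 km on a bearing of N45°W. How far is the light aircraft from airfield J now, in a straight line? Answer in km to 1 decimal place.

156.6 km

Leg 1 (295°, 70 km): east 70 sin 295° = -63.44, north 70 cos 295° = 29.58
Leg 2 (N45°W, 89 km): east 89 sin 315° = -62.93, north 89 cos 315° = 62.93
Net: -126.37 east, 92.52 north. Distance = √((-126.37)² + (92.52)²) = 156.619 km.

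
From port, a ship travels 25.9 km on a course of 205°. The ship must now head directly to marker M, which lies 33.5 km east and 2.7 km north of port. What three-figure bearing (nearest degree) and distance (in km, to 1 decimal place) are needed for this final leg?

Leg 1 (205°, 25.9 km): east 25.9 sin 205° = -10.95, north 25.9 cos 205° = -23.47
Current position: (-10.95, -23.47). Target: (33.5, 2.7). Remaining: Δeast = 44.45, Δnorth = 26.17.
Bearing = atan2(44.45, 26.17) mod 360° = 59.51°; distance = √((44.45)² + (26.17)²) = 51.580 km.

060°, 51.6 km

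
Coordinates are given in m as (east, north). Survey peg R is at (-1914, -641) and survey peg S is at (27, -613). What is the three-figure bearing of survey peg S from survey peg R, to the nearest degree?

089°

Δeast = 27 − -1914 = 1941.00; Δnorth = -613 − -641 = 28.00.
Bearing = atan2(Δeast, Δnorth) mod 360° = 89.17° ≈ 089°.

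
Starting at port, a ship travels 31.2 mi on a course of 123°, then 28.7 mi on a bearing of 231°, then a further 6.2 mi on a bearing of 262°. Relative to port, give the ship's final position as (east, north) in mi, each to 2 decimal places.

(-2.28, -35.92)

Leg 1 (123°, 31.2 mi): east 31.2 sin 123° = 26.17, north 31.2 cos 123° = -16.99
Leg 2 (231°, 28.7 mi): east 28.7 sin 231° = -22.30, north 28.7 cos 231° = -18.06
Leg 3 (262°, 6.2 mi): east 6.2 sin 262° = -6.14, north 6.2 cos 262° = -0.86
Summing: -2.28 mi east, -35.92 mi north → (-2.28, -35.92).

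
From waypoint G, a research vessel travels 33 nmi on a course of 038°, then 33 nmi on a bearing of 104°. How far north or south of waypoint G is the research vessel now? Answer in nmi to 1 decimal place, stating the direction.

18.0 nmi north

Leg 1 (038°, 33 nmi): east 33 sin 38° = 20.32, north 33 cos 38° = 26.00
Leg 2 (104°, 33 nmi): east 33 sin 104° = 32.02, north 33 cos 104° = -7.98
Net north component: 18.02 nmi.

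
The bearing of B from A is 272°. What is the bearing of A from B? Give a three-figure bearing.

Back-bearing = 272° − 180° = 092°.

092°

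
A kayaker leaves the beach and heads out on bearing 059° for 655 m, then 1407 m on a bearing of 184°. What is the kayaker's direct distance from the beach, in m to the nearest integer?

Leg 1 (059°, 655 m): east 655 sin 59° = 561.44, north 655 cos 59° = 337.35
Leg 2 (184°, 1407 m): east 1407 sin 184° = -98.15, north 1407 cos 184° = -1403.57
Net: 463.30 east, -1066.22 north. Distance = √((463.30)² + (-1066.22)²) = 1162.530 m.

1163 m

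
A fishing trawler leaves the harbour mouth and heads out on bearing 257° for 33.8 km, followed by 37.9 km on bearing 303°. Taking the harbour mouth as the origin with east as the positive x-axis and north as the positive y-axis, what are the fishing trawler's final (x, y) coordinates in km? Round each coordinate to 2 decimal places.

Leg 1 (257°, 33.8 km): east 33.8 sin 257° = -32.93, north 33.8 cos 257° = -7.60
Leg 2 (303°, 37.9 km): east 37.9 sin 303° = -31.79, north 37.9 cos 303° = 20.64
Summing: -64.72 km east, 13.04 km north → (-64.72, 13.04).

(-64.72, 13.04)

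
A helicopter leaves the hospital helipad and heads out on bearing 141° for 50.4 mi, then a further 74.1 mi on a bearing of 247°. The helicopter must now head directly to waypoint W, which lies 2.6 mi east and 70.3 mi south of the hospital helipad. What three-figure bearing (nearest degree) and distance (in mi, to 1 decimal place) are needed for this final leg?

093°, 39.2 mi

Leg 1 (141°, 50.4 mi): east 50.4 sin 141° = 31.72, north 50.4 cos 141° = -39.17
Leg 2 (247°, 74.1 mi): east 74.1 sin 247° = -68.21, north 74.1 cos 247° = -28.95
Current position: (-36.49, -68.12). Target: (2.6, -70.3). Remaining: Δeast = 39.09, Δnorth = -2.18.
Bearing = atan2(39.09, -2.18) mod 360° = 93.19°; distance = √((39.09)² + (-2.18)²) = 39.152 mi.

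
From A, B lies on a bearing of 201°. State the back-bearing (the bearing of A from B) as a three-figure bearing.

021°

Back-bearing = 201° − 180° = 021°.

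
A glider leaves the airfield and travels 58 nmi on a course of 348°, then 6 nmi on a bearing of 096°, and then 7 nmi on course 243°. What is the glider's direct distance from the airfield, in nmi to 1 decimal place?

54.3 nmi

Leg 1 (348°, 58 nmi): east 58 sin 348° = -12.06, north 58 cos 348° = 56.73
Leg 2 (096°, 6 nmi): east 6 sin 96° = 5.97, north 6 cos 96° = -0.63
Leg 3 (243°, 7 nmi): east 7 sin 243° = -6.24, north 7 cos 243° = -3.18
Net: -12.33 east, 52.93 north. Distance = √((-12.33)² + (52.93)²) = 54.344 nmi.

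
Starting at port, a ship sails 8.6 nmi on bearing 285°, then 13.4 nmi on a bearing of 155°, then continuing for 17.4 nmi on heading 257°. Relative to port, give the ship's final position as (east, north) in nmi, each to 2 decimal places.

Leg 1 (285°, 8.6 nmi): east 8.6 sin 285° = -8.31, north 8.6 cos 285° = 2.23
Leg 2 (155°, 13.4 nmi): east 13.4 sin 155° = 5.66, north 13.4 cos 155° = -12.14
Leg 3 (257°, 17.4 nmi): east 17.4 sin 257° = -16.95, north 17.4 cos 257° = -3.91
Summing: -19.60 nmi east, -13.83 nmi north → (-19.60, -13.83).

(-19.60, -13.83)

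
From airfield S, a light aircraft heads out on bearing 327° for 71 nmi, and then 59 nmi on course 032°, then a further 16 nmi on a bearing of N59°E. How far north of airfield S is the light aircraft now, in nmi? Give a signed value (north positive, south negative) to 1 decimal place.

Leg 1 (327°, 71 nmi): east 71 sin 327° = -38.67, north 71 cos 327° = 59.55
Leg 2 (032°, 59 nmi): east 59 sin 32° = 31.27, north 59 cos 32° = 50.03
Leg 3 (N59°E, 16 nmi): east 16 sin 59° = 13.71, north 16 cos 59° = 8.24
Net north component: 117.82 nmi.

117.8 nmi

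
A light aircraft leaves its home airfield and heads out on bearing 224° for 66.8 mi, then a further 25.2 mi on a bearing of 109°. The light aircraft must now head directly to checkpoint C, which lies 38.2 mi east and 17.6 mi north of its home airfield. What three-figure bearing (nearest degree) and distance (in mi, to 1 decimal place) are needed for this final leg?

039°, 95.6 mi

Leg 1 (224°, 66.8 mi): east 66.8 sin 224° = -46.40, north 66.8 cos 224° = -48.05
Leg 2 (109°, 25.2 mi): east 25.2 sin 109° = 23.83, north 25.2 cos 109° = -8.20
Current position: (-22.58, -56.26). Target: (38.2, 17.6). Remaining: Δeast = 60.78, Δnorth = 73.86.
Bearing = atan2(60.78, 73.86) mod 360° = 39.45°; distance = √((60.78)² + (73.86)²) = 95.648 mi.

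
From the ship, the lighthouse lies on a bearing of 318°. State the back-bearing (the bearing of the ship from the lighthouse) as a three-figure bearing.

138°

Back-bearing = 318° − 180° = 138°.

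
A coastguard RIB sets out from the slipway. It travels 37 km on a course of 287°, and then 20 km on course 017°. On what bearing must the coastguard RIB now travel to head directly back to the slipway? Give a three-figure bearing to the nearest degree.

Leg 1 (287°, 37 km): east 37 sin 287° = -35.38, north 37 cos 287° = 10.82
Leg 2 (017°, 20 km): east 20 sin 17° = 5.85, north 20 cos 17° = 19.13
Net displacement: -29.54 east, 29.94 north. Direction back to start is (29.54, -29.94): bearing = atan2(29.54, -29.94) mod 360° = 135.39° ≈ 135°.

135°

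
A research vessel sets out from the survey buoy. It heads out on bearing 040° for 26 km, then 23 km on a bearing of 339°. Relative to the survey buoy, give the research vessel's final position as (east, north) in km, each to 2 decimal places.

(8.47, 41.39)

Leg 1 (040°, 26 km): east 26 sin 40° = 16.71, north 26 cos 40° = 19.92
Leg 2 (339°, 23 km): east 23 sin 339° = -8.24, north 23 cos 339° = 21.47
Summing: 8.47 km east, 41.39 km north → (8.47, 41.39).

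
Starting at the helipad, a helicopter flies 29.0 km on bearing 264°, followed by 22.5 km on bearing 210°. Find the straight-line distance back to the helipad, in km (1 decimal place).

Leg 1 (264°, 29.0 km): east 29.0 sin 264° = -28.84, north 29.0 cos 264° = -3.03
Leg 2 (210°, 22.5 km): east 22.5 sin 210° = -11.25, north 22.5 cos 210° = -19.49
Net: -40.09 east, -22.52 north. Distance = √((-40.09)² + (-22.52)²) = 45.982 km.

46.0 km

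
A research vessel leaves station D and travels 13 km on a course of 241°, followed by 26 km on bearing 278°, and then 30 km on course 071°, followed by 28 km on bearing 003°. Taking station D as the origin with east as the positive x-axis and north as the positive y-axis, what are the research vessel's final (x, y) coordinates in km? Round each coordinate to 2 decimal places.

(-7.29, 35.04)

Leg 1 (241°, 13 km): east 13 sin 241° = -11.37, north 13 cos 241° = -6.30
Leg 2 (278°, 26 km): east 26 sin 278° = -25.75, north 26 cos 278° = 3.62
Leg 3 (071°, 30 km): east 30 sin 71° = 28.37, north 30 cos 71° = 9.77
Leg 4 (003°, 28 km): east 28 sin 3° = 1.47, north 28 cos 3° = 27.96
Summing: -7.29 km east, 35.04 km north → (-7.29, 35.04).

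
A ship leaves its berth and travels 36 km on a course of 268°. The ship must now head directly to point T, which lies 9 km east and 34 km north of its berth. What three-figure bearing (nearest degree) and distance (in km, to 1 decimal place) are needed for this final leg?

052°, 57.1 km

Leg 1 (268°, 36 km): east 36 sin 268° = -35.98, north 36 cos 268° = -1.26
Current position: (-35.98, -1.26). Target: (9, 34). Remaining: Δeast = 44.98, Δnorth = 35.26.
Bearing = atan2(44.98, 35.26) mod 360° = 51.91°; distance = √((44.98)² + (35.26)²) = 57.149 km.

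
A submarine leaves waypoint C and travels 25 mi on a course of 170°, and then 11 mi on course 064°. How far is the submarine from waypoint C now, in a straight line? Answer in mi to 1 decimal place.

24.4 mi

Leg 1 (170°, 25 mi): east 25 sin 170° = 4.34, north 25 cos 170° = -24.62
Leg 2 (064°, 11 mi): east 11 sin 64° = 9.89, north 11 cos 64° = 4.82
Net: 14.23 east, -19.80 north. Distance = √((14.23)² + (-19.80)²) = 24.380 mi.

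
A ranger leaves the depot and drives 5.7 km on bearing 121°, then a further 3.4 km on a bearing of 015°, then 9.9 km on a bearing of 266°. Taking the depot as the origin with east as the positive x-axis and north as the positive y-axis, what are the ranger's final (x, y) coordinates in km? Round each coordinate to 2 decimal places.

Leg 1 (121°, 5.7 km): east 5.7 sin 121° = 4.89, north 5.7 cos 121° = -2.94
Leg 2 (015°, 3.4 km): east 3.4 sin 15° = 0.88, north 3.4 cos 15° = 3.28
Leg 3 (266°, 9.9 km): east 9.9 sin 266° = -9.88, north 9.9 cos 266° = -0.69
Summing: -4.11 km east, -0.34 km north → (-4.11, -0.34).

(-4.11, -0.34)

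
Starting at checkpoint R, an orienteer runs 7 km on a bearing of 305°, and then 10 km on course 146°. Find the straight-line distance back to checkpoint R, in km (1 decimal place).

Leg 1 (305°, 7 km): east 7 sin 305° = -5.73, north 7 cos 305° = 4.02
Leg 2 (146°, 10 km): east 10 sin 146° = 5.59, north 10 cos 146° = -8.29
Net: -0.14 east, -4.28 north. Distance = √((-0.14)² + (-4.28)²) = 4.278 km.

4.3 km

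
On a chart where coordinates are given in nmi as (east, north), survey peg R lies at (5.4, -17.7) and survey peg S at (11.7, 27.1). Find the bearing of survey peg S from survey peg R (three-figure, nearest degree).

008°

Δeast = 11.7 − 5.4 = 6.30; Δnorth = 27.1 − -17.7 = 44.80.
Bearing = atan2(Δeast, Δnorth) mod 360° = 8.00° ≈ 008°.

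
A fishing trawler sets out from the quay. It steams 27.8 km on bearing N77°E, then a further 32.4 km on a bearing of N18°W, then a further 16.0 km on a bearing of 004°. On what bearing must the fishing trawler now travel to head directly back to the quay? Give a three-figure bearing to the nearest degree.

199°

Leg 1 (N77°E, 27.8 km): east 27.8 sin 77° = 27.09, north 27.8 cos 77° = 6.25
Leg 2 (N18°W, 32.4 km): east 32.4 sin 342° = -10.01, north 32.4 cos 342° = 30.81
Leg 3 (004°, 16.0 km): east 16.0 sin 4° = 1.12, north 16.0 cos 4° = 15.96
Net displacement: 18.19 east, 53.03 north. Direction back to start is (-18.19, -53.03): bearing = atan2(-18.19, -53.03) mod 360° = 198.93° ≈ 199°.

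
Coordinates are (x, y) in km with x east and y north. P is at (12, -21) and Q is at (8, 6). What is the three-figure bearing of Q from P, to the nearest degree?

352°

Δeast = 8 − 12 = -4.00; Δnorth = 6 − -21 = 27.00.
Bearing = atan2(Δeast, Δnorth) mod 360° = 351.57° ≈ 352°.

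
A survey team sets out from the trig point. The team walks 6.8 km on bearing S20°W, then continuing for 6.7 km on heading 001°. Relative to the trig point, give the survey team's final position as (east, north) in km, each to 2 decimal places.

(-2.21, 0.31)

Leg 1 (S20°W, 6.8 km): east 6.8 sin 200° = -2.33, north 6.8 cos 200° = -6.39
Leg 2 (001°, 6.7 km): east 6.7 sin 1° = 0.12, north 6.7 cos 1° = 6.70
Summing: -2.21 km east, 0.31 km north → (-2.21, 0.31).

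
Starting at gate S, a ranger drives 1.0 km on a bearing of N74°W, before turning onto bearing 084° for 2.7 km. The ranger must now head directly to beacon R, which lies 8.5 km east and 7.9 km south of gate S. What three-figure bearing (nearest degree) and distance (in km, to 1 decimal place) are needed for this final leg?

141°, 10.8 km

Leg 1 (N74°W, 1.0 km): east 1.0 sin 286° = -0.96, north 1.0 cos 286° = 0.28
Leg 2 (084°, 2.7 km): east 2.7 sin 84° = 2.69, north 2.7 cos 84° = 0.28
Current position: (1.72, 0.56). Target: (8.5, -7.9). Remaining: Δeast = 6.78, Δnorth = -8.46.
Bearing = atan2(6.78, -8.46) mod 360° = 141.30°; distance = √((6.78)² + (-8.46)²) = 10.837 km.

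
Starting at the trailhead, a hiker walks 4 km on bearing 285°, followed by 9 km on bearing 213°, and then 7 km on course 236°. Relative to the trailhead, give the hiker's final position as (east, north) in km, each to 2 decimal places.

Leg 1 (285°, 4 km): east 4 sin 285° = -3.86, north 4 cos 285° = 1.04
Leg 2 (213°, 9 km): east 9 sin 213° = -4.90, north 9 cos 213° = -7.55
Leg 3 (236°, 7 km): east 7 sin 236° = -5.80, north 7 cos 236° = -3.91
Summing: -14.57 km east, -10.43 km north → (-14.57, -10.43).

(-14.57, -10.43)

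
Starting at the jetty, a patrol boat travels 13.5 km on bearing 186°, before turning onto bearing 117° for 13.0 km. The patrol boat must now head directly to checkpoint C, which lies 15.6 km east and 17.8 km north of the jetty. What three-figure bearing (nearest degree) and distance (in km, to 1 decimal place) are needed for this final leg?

008°, 37.5 km

Leg 1 (186°, 13.5 km): east 13.5 sin 186° = -1.41, north 13.5 cos 186° = -13.43
Leg 2 (117°, 13.0 km): east 13.0 sin 117° = 11.58, north 13.0 cos 117° = -5.90
Current position: (10.17, -19.33). Target: (15.6, 17.8). Remaining: Δeast = 5.43, Δnorth = 37.13.
Bearing = atan2(5.43, 37.13) mod 360° = 8.32°; distance = √((5.43)² + (37.13)²) = 37.523 km.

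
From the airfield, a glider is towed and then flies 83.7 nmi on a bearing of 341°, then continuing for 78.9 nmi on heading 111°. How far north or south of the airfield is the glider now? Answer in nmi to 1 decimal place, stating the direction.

50.9 nmi north

Leg 1 (341°, 83.7 nmi): east 83.7 sin 341° = -27.25, north 83.7 cos 341° = 79.14
Leg 2 (111°, 78.9 nmi): east 78.9 sin 111° = 73.66, north 78.9 cos 111° = -28.28
Net north component: 50.86 nmi.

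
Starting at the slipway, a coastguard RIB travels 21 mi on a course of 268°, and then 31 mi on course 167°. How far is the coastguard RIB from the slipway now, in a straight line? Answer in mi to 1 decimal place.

34.0 mi

Leg 1 (268°, 21 mi): east 21 sin 268° = -20.99, north 21 cos 268° = -0.73
Leg 2 (167°, 31 mi): east 31 sin 167° = 6.97, north 31 cos 167° = -30.21
Net: -14.01 east, -30.94 north. Distance = √((-14.01)² + (-30.94)²) = 33.964 mi.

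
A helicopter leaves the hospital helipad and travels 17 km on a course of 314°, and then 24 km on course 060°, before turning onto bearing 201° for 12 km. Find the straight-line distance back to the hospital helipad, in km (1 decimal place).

13.3 km

Leg 1 (314°, 17 km): east 17 sin 314° = -12.23, north 17 cos 314° = 11.81
Leg 2 (060°, 24 km): east 24 sin 60° = 20.78, north 24 cos 60° = 12.00
Leg 3 (201°, 12 km): east 12 sin 201° = -4.30, north 12 cos 201° = -11.20
Net: 4.26 east, 12.61 north. Distance = √((4.26)² + (12.61)²) = 13.305 km.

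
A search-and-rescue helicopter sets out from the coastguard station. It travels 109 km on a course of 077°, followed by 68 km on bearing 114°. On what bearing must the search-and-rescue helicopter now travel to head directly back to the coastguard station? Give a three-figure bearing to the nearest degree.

Leg 1 (077°, 109 km): east 109 sin 77° = 106.21, north 109 cos 77° = 24.52
Leg 2 (114°, 68 km): east 68 sin 114° = 62.12, north 68 cos 114° = -27.66
Net displacement: 168.33 east, -3.14 north. Direction back to start is (-168.33, 3.14): bearing = atan2(-168.33, 3.14) mod 360° = 271.07° ≈ 271°.

271°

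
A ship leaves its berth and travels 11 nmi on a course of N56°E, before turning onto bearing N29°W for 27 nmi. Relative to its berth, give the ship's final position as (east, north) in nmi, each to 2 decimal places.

Leg 1 (N56°E, 11 nmi): east 11 sin 56° = 9.12, north 11 cos 56° = 6.15
Leg 2 (N29°W, 27 nmi): east 27 sin 331° = -13.09, north 27 cos 331° = 23.61
Summing: -3.97 nmi east, 29.77 nmi north → (-3.97, 29.77).

(-3.97, 29.77)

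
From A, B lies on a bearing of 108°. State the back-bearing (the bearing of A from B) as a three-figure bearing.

Back-bearing = 108° + 180° = 288°.

288°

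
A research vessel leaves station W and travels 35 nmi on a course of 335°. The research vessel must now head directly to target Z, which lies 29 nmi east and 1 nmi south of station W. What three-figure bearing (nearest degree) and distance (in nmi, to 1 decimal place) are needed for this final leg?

Leg 1 (335°, 35 nmi): east 35 sin 335° = -14.79, north 35 cos 335° = 31.72
Current position: (-14.79, 31.72). Target: (29, -1). Remaining: Δeast = 43.79, Δnorth = -32.72.
Bearing = atan2(43.79, -32.72) mod 360° = 126.77°; distance = √((43.79)² + (-32.72)²) = 54.666 nmi.

127°, 54.7 nmi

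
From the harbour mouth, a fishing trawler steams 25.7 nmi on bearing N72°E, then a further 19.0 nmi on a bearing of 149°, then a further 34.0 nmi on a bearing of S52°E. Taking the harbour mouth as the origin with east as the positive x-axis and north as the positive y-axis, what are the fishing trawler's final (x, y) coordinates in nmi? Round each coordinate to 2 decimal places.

Leg 1 (N72°E, 25.7 nmi): east 25.7 sin 72° = 24.44, north 25.7 cos 72° = 7.94
Leg 2 (149°, 19.0 nmi): east 19.0 sin 149° = 9.79, north 19.0 cos 149° = -16.29
Leg 3 (S52°E, 34.0 nmi): east 34.0 sin 128° = 26.79, north 34.0 cos 128° = -20.93
Summing: 61.02 nmi east, -29.28 nmi north → (61.02, -29.28).

(61.02, -29.28)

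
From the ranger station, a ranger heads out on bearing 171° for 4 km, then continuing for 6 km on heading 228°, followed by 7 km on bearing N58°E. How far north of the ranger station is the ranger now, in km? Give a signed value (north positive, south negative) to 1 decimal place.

Leg 1 (171°, 4 km): east 4 sin 171° = 0.63, north 4 cos 171° = -3.95
Leg 2 (228°, 6 km): east 6 sin 228° = -4.46, north 6 cos 228° = -4.01
Leg 3 (N58°E, 7 km): east 7 sin 58° = 5.94, north 7 cos 58° = 3.71
Net north component: -4.26 km.

-4.3 km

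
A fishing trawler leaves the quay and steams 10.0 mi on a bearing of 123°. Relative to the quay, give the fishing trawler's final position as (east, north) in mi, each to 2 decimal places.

Leg 1 (123°, 10.0 mi): east 10.0 sin 123° = 8.39, north 10.0 cos 123° = -5.45
Summing: 8.39 mi east, -5.45 mi north → (8.39, -5.45).

(8.39, -5.45)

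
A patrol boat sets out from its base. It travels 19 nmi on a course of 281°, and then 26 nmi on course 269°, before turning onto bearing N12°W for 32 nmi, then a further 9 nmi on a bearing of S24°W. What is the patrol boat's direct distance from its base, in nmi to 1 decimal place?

Leg 1 (281°, 19 nmi): east 19 sin 281° = -18.65, north 19 cos 281° = 3.63
Leg 2 (269°, 26 nmi): east 26 sin 269° = -26.00, north 26 cos 269° = -0.45
Leg 3 (N12°W, 32 nmi): east 32 sin 348° = -6.65, north 32 cos 348° = 31.30
Leg 4 (S24°W, 9 nmi): east 9 sin 204° = -3.66, north 9 cos 204° = -8.22
Net: -54.96 east, 26.25 north. Distance = √((-54.96)² + (26.25)²) = 60.908 nmi.

60.9 nmi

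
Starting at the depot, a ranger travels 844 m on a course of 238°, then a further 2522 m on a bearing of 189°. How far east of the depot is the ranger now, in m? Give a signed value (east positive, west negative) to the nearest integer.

-1110 m

Leg 1 (238°, 844 m): east 844 sin 238° = -715.75, north 844 cos 238° = -447.25
Leg 2 (189°, 2522 m): east 2522 sin 189° = -394.53, north 2522 cos 189° = -2490.95
Net east component: -1110.28 m.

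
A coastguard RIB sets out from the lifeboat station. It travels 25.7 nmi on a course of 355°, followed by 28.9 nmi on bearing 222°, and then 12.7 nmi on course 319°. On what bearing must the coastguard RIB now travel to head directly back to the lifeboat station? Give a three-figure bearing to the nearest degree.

115°

Leg 1 (355°, 25.7 nmi): east 25.7 sin 355° = -2.24, north 25.7 cos 355° = 25.60
Leg 2 (222°, 28.9 nmi): east 28.9 sin 222° = -19.34, north 28.9 cos 222° = -21.48
Leg 3 (319°, 12.7 nmi): east 12.7 sin 319° = -8.33, north 12.7 cos 319° = 9.58
Net displacement: -29.91 east, 13.71 north. Direction back to start is (29.91, -13.71): bearing = atan2(29.91, -13.71) mod 360° = 114.63° ≈ 115°.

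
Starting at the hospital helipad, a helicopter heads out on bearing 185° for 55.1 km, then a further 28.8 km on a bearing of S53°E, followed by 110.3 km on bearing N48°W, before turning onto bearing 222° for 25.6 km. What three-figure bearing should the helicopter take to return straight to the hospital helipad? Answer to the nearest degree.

078°

Leg 1 (185°, 55.1 km): east 55.1 sin 185° = -4.80, north 55.1 cos 185° = -54.89
Leg 2 (S53°E, 28.8 km): east 28.8 sin 127° = 23.00, north 28.8 cos 127° = -17.33
Leg 3 (N48°W, 110.3 km): east 110.3 sin 312° = -81.97, north 110.3 cos 312° = 73.81
Leg 4 (222°, 25.6 km): east 25.6 sin 222° = -17.13, north 25.6 cos 222° = -19.02
Net displacement: -80.90 east, -17.44 north. Direction back to start is (80.90, 17.44): bearing = atan2(80.90, 17.44) mod 360° = 77.83° ≈ 078°.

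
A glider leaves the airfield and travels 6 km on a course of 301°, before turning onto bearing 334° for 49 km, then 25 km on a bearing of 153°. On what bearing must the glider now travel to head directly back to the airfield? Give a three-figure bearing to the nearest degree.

148°

Leg 1 (301°, 6 km): east 6 sin 301° = -5.14, north 6 cos 301° = 3.09
Leg 2 (334°, 49 km): east 49 sin 334° = -21.48, north 49 cos 334° = 44.04
Leg 3 (153°, 25 km): east 25 sin 153° = 11.35, north 25 cos 153° = -22.28
Net displacement: -15.27 east, 24.86 north. Direction back to start is (15.27, -24.86): bearing = atan2(15.27, -24.86) mod 360° = 148.43° ≈ 148°.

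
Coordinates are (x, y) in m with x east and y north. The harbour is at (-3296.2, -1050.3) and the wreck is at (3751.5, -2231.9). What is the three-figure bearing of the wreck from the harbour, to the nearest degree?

Δeast = 3751.5 − -3296.2 = 7047.70; Δnorth = -2231.9 − -1050.3 = -1181.60.
Bearing = atan2(Δeast, Δnorth) mod 360° = 99.52° ≈ 100°.

100°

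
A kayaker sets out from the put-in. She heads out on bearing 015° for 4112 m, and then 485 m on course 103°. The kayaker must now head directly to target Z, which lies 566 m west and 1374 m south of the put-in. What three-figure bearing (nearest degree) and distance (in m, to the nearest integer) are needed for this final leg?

Leg 1 (015°, 4112 m): east 4112 sin 15° = 1064.26, north 4112 cos 15° = 3971.89
Leg 2 (103°, 485 m): east 485 sin 103° = 472.57, north 485 cos 103° = -109.10
Current position: (1536.83, 3862.79). Target: (-566, -1374). Remaining: Δeast = -2102.83, Δnorth = -5236.79.
Bearing = atan2(-2102.83, -5236.79) mod 360° = 201.88°; distance = √((-2102.83)² + (-5236.79)²) = 5643.211 m.

202°, 5643 m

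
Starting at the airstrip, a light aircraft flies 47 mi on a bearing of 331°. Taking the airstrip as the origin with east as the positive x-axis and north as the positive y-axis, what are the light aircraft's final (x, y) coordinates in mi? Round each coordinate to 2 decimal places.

(-22.79, 41.11)

Leg 1 (331°, 47 mi): east 47 sin 331° = -22.79, north 47 cos 331° = 41.11
Summing: -22.79 mi east, 41.11 mi north → (-22.79, 41.11).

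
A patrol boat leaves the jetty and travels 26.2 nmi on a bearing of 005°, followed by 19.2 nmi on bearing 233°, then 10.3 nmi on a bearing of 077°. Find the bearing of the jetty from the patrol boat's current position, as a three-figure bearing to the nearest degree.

Leg 1 (005°, 26.2 nmi): east 26.2 sin 5° = 2.28, north 26.2 cos 5° = 26.10
Leg 2 (233°, 19.2 nmi): east 19.2 sin 233° = -15.33, north 19.2 cos 233° = -11.55
Leg 3 (077°, 10.3 nmi): east 10.3 sin 77° = 10.04, north 10.3 cos 77° = 2.32
Net displacement: -3.01 east, 16.86 north. Direction back to start is (3.01, -16.86): bearing = atan2(3.01, -16.86) mod 360° = 169.86° ≈ 170°.

170°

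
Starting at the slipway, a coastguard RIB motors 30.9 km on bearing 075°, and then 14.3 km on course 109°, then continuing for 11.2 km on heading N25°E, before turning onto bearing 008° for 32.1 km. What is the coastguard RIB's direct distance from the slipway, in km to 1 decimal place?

Leg 1 (075°, 30.9 km): east 30.9 sin 75° = 29.85, north 30.9 cos 75° = 8.00
Leg 2 (109°, 14.3 km): east 14.3 sin 109° = 13.52, north 14.3 cos 109° = -4.66
Leg 3 (N25°E, 11.2 km): east 11.2 sin 25° = 4.73, north 11.2 cos 25° = 10.15
Leg 4 (008°, 32.1 km): east 32.1 sin 8° = 4.47, north 32.1 cos 8° = 31.79
Net: 52.57 east, 45.28 north. Distance = √((52.57)² + (45.28)²) = 69.381 km.

69.4 km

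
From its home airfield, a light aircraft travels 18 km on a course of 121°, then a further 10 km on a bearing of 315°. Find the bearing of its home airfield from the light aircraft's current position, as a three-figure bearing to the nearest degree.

285°

Leg 1 (121°, 18 km): east 18 sin 121° = 15.43, north 18 cos 121° = -9.27
Leg 2 (315°, 10 km): east 10 sin 315° = -7.07, north 10 cos 315° = 7.07
Net displacement: 8.36 east, -2.20 north. Direction back to start is (-8.36, 2.20): bearing = atan2(-8.36, 2.20) mod 360° = 284.74° ≈ 285°.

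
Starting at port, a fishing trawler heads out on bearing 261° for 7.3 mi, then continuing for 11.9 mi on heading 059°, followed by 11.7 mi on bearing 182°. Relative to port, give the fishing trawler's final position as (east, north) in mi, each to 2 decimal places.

Leg 1 (261°, 7.3 mi): east 7.3 sin 261° = -7.21, north 7.3 cos 261° = -1.14
Leg 2 (059°, 11.9 mi): east 11.9 sin 59° = 10.20, north 11.9 cos 59° = 6.13
Leg 3 (182°, 11.7 mi): east 11.7 sin 182° = -0.41, north 11.7 cos 182° = -11.69
Summing: 2.58 mi east, -6.71 mi north → (2.58, -6.71).

(2.58, -6.71)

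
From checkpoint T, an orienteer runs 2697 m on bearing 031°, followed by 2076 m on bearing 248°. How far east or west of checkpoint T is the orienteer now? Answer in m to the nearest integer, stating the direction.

Leg 1 (031°, 2697 m): east 2697 sin 31° = 1389.06, north 2697 cos 31° = 2311.78
Leg 2 (248°, 2076 m): east 2076 sin 248° = -1924.83, north 2076 cos 248° = -777.68
Net east component: -535.78 m.

536 m west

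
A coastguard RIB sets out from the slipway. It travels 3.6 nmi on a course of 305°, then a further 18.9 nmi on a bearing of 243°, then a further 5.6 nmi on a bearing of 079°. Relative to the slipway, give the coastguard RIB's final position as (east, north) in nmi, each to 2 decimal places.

(-14.29, -5.45)

Leg 1 (305°, 3.6 nmi): east 3.6 sin 305° = -2.95, north 3.6 cos 305° = 2.06
Leg 2 (243°, 18.9 nmi): east 18.9 sin 243° = -16.84, north 18.9 cos 243° = -8.58
Leg 3 (079°, 5.6 nmi): east 5.6 sin 79° = 5.50, north 5.6 cos 79° = 1.07
Summing: -14.29 nmi east, -5.45 nmi north → (-14.29, -5.45).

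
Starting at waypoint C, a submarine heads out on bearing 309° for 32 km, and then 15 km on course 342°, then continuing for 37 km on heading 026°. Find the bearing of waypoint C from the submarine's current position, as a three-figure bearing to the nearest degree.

Leg 1 (309°, 32 km): east 32 sin 309° = -24.87, north 32 cos 309° = 20.14
Leg 2 (342°, 15 km): east 15 sin 342° = -4.64, north 15 cos 342° = 14.27
Leg 3 (026°, 37 km): east 37 sin 26° = 16.22, north 37 cos 26° = 33.26
Net displacement: -13.28 east, 67.66 north. Direction back to start is (13.28, -67.66): bearing = atan2(13.28, -67.66) mod 360° = 168.89° ≈ 169°.

169°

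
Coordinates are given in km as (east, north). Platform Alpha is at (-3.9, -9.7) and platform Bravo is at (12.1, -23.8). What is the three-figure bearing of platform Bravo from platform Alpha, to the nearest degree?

Δeast = 12.1 − -3.9 = 16.00; Δnorth = -23.8 − -9.7 = -14.10.
Bearing = atan2(Δeast, Δnorth) mod 360° = 131.39° ≈ 131°.

131°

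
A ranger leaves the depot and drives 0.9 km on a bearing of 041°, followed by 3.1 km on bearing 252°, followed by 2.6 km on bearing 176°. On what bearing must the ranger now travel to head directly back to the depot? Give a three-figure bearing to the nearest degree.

037°

Leg 1 (041°, 0.9 km): east 0.9 sin 41° = 0.59, north 0.9 cos 41° = 0.68
Leg 2 (252°, 3.1 km): east 3.1 sin 252° = -2.95, north 3.1 cos 252° = -0.96
Leg 3 (176°, 2.6 km): east 2.6 sin 176° = 0.18, north 2.6 cos 176° = -2.59
Net displacement: -2.18 east, -2.87 north. Direction back to start is (2.18, 2.87): bearing = atan2(2.18, 2.87) mod 360° = 37.15° ≈ 037°.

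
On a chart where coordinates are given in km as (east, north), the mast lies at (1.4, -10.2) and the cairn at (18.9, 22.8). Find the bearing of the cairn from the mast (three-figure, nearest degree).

028°

Δeast = 18.9 − 1.4 = 17.50; Δnorth = 22.8 − -10.2 = 33.00.
Bearing = atan2(Δeast, Δnorth) mod 360° = 27.94° ≈ 028°.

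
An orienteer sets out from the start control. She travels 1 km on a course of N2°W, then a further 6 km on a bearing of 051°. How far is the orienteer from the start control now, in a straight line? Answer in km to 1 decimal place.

6.6 km

Leg 1 (N2°W, 1 km): east 1 sin 358° = -0.03, north 1 cos 358° = 1.00
Leg 2 (051°, 6 km): east 6 sin 51° = 4.66, north 6 cos 51° = 3.78
Net: 4.63 east, 4.78 north. Distance = √((4.63)² + (4.78)²) = 6.650 km.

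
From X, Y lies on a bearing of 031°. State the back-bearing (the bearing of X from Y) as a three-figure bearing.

Back-bearing = 031° + 180° = 211°.

211°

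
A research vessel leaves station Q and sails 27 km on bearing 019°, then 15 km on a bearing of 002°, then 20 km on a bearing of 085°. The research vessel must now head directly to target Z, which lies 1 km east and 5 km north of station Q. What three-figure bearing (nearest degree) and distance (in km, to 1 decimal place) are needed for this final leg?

Leg 1 (019°, 27 km): east 27 sin 19° = 8.79, north 27 cos 19° = 25.53
Leg 2 (002°, 15 km): east 15 sin 2° = 0.52, north 15 cos 2° = 14.99
Leg 3 (085°, 20 km): east 20 sin 85° = 19.92, north 20 cos 85° = 1.74
Current position: (29.24, 42.26). Target: (1, 5). Remaining: Δeast = -28.24, Δnorth = -37.26.
Bearing = atan2(-28.24, -37.26) mod 360° = 217.15°; distance = √((-28.24)² + (-37.26)²) = 46.754 km.

217°, 46.8 km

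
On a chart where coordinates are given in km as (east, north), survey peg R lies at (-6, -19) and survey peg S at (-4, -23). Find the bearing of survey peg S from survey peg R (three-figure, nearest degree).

Δeast = -4 − -6 = 2.00; Δnorth = -23 − -19 = -4.00.
Bearing = atan2(Δeast, Δnorth) mod 360° = 153.43° ≈ 153°.

153°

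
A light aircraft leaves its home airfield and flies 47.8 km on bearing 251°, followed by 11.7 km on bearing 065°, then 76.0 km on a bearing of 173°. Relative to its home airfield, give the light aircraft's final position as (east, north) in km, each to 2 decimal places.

(-25.33, -86.05)

Leg 1 (251°, 47.8 km): east 47.8 sin 251° = -45.20, north 47.8 cos 251° = -15.56
Leg 2 (065°, 11.7 km): east 11.7 sin 65° = 10.60, north 11.7 cos 65° = 4.94
Leg 3 (173°, 76.0 km): east 76.0 sin 173° = 9.26, north 76.0 cos 173° = -75.43
Summing: -25.33 km east, -86.05 km north → (-25.33, -86.05).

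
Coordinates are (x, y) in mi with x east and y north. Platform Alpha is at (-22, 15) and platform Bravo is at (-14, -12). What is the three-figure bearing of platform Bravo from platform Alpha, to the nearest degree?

163°

Δeast = -14 − -22 = 8.00; Δnorth = -12 − 15 = -27.00.
Bearing = atan2(Δeast, Δnorth) mod 360° = 163.50° ≈ 163°.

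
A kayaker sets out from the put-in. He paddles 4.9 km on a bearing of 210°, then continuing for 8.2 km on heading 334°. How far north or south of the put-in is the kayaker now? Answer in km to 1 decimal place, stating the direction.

Leg 1 (210°, 4.9 km): east 4.9 sin 210° = -2.45, north 4.9 cos 210° = -4.24
Leg 2 (334°, 8.2 km): east 8.2 sin 334° = -3.59, north 8.2 cos 334° = 7.37
Net north component: 3.13 km.

3.1 km north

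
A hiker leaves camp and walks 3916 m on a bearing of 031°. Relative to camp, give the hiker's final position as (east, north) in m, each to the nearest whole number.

(2017, 3357)

Leg 1 (031°, 3916 m): east 3916 sin 31° = 2016.89, north 3916 cos 31° = 3356.67
Summing: 2016.89 m east, 3356.67 m north → (2017, 3357).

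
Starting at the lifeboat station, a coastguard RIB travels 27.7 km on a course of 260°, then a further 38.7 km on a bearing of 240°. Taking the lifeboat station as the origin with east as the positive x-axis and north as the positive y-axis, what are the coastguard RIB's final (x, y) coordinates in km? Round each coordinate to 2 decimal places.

(-60.79, -24.16)

Leg 1 (260°, 27.7 km): east 27.7 sin 260° = -27.28, north 27.7 cos 260° = -4.81
Leg 2 (240°, 38.7 km): east 38.7 sin 240° = -33.52, north 38.7 cos 240° = -19.35
Summing: -60.79 km east, -24.16 km north → (-60.79, -24.16).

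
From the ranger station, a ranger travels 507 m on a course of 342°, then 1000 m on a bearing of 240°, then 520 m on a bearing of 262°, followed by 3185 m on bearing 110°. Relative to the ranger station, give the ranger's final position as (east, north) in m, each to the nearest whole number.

Leg 1 (342°, 507 m): east 507 sin 342° = -156.67, north 507 cos 342° = 482.19
Leg 2 (240°, 1000 m): east 1000 sin 240° = -866.03, north 1000 cos 240° = -500.00
Leg 3 (262°, 520 m): east 520 sin 262° = -514.94, north 520 cos 262° = -72.37
Leg 4 (110°, 3185 m): east 3185 sin 110° = 2992.92, north 3185 cos 110° = -1089.33
Summing: 1455.28 m east, -1179.52 m north → (1455, -1180).

(1455, -1180)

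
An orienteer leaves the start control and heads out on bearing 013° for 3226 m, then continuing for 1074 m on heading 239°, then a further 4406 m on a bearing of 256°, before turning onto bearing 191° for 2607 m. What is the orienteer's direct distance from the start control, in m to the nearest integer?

5074 m

Leg 1 (013°, 3226 m): east 3226 sin 13° = 725.69, north 3226 cos 13° = 3143.32
Leg 2 (239°, 1074 m): east 1074 sin 239° = -920.60, north 1074 cos 239° = -553.15
Leg 3 (256°, 4406 m): east 4406 sin 256° = -4275.12, north 4406 cos 256° = -1065.91
Leg 4 (191°, 2607 m): east 2607 sin 191° = -497.44, north 2607 cos 191° = -2559.10
Net: -4967.47 east, -1034.84 north. Distance = √((-4967.47)² + (-1034.84)²) = 5074.114 m.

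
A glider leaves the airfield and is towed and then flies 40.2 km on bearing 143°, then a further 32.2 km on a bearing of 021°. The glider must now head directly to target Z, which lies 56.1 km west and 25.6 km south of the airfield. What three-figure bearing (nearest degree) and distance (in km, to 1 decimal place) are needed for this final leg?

256°, 94.8 km

Leg 1 (143°, 40.2 km): east 40.2 sin 143° = 24.19, north 40.2 cos 143° = -32.11
Leg 2 (021°, 32.2 km): east 32.2 sin 21° = 11.54, north 32.2 cos 21° = 30.06
Current position: (35.73, -2.04). Target: (-56.1, -25.6). Remaining: Δeast = -91.83, Δnorth = -23.56.
Bearing = atan2(-91.83, -23.56) mod 360° = 255.61°; distance = √((-91.83)² + (-23.56)²) = 94.806 km.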